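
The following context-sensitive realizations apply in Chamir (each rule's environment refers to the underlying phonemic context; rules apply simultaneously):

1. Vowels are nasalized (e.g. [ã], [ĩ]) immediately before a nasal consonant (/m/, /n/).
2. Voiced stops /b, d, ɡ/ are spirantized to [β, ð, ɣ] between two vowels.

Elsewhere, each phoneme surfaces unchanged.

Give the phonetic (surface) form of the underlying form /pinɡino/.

[pĩnɡĩno]

/i/ — between /p/ and /n/, before a nasal consonant — surfaces as [ĩ] (rule 1).
/ɡ/ (between /n/ and /i/): rule 2 targets it, but not between two vowels → unchanged [ɡ].
Rule 1 applies to /i/ (between /ɡ/ and /n/: before a nasal consonant) → [ĩ].
/o/ (word-final) fails the environment for rule 1, so it stays [o].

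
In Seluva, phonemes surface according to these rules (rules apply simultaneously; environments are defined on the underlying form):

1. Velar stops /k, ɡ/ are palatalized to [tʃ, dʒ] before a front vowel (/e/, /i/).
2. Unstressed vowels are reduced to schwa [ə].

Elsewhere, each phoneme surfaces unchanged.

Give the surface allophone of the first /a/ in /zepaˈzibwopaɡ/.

[ə]

/a/ (between /p/ and /z/) occurs in an unstressed syllable → [ə] by rule 2.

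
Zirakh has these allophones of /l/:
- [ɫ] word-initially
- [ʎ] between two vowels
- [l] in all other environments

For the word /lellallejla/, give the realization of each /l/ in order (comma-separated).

Occurrence 1 (position 1): word-initially → [ɫ].
Occurrence 2 (position 3): no conditioning environment matches → elsewhere allophone [l].
Occurrence 3 (position 4): no conditioning environment matches → elsewhere allophone [l].
Occurrence 4 (position 6): no conditioning environment matches → elsewhere allophone [l].
Occurrence 5 (position 7): no conditioning environment matches → elsewhere allophone [l].
Occurrence 6 (position 10): no conditioning environment matches → elsewhere allophone [l].

[ɫ], [l], [l], [l], [l], [l]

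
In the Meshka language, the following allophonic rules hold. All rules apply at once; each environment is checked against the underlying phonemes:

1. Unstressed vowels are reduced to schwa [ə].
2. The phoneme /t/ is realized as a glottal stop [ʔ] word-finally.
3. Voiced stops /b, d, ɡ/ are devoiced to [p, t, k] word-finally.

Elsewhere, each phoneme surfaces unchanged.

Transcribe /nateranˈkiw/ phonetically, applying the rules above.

[nətərənˈkiw]

/n/ (word-initial): no rule targets it → [n].
/a/ (between /n/ and /t/) occurs in an unstressed syllable → [ə] by rule 1.
/t/ (between /a/ and /e/): rule 2 targets it, but not word-finally → unchanged [t].
/e/ — between /t/ and /r/, in an unstressed syllable — surfaces as [ə] (rule 1).
/r/ (between /e/ and /a/) is unaffected → [r].
/a/ — between /r/ and /n/, in an unstressed syllable — surfaces as [ə] (rule 1).
/n/ stays [n].
/k/ — not in any rule's target class → [k].
/i/ (between /k/ and /w/) fails the environment for rule 1, so it stays [i].
/w/ (word-final) is unaffected → [w].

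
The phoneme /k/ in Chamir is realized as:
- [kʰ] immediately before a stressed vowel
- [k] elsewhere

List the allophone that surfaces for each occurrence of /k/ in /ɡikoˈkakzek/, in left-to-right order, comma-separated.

[k], [kʰ], [k], [k]

Occurrence 1 (position 3): no conditioning environment matches → elsewhere allophone [k].
Occurrence 2 (position 5): immediately before a stressed vowel → [kʰ].
Occurrence 3 (position 7): no conditioning environment matches → elsewhere allophone [k].
Occurrence 4 (position 10): no conditioning environment matches → elsewhere allophone [k].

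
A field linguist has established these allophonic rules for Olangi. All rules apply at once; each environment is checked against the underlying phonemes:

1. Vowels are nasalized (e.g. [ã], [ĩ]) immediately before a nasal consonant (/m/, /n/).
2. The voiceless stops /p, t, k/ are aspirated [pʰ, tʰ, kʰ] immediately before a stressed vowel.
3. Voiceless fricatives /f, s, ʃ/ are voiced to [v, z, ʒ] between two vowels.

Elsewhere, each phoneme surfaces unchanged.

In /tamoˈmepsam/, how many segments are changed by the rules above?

Segments that undergo a rule: /a/ → [ã] (rule 1); /o/ → [õ] (rule 1); /a/ → [ã] (rule 1).
All other segments surface unchanged.

3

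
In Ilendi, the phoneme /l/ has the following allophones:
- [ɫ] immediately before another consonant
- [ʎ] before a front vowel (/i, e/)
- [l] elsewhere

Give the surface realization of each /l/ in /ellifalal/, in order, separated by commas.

[ɫ], [ʎ], [l], [l]

Occurrence 1 (position 2): immediately before another consonant → [ɫ].
Occurrence 2 (position 3): before a front vowel (/i, e/) → [ʎ].
Occurrence 3 (position 7): no conditioning environment matches → elsewhere allophone [l].
Occurrence 4 (position 9): no conditioning environment matches → elsewhere allophone [l].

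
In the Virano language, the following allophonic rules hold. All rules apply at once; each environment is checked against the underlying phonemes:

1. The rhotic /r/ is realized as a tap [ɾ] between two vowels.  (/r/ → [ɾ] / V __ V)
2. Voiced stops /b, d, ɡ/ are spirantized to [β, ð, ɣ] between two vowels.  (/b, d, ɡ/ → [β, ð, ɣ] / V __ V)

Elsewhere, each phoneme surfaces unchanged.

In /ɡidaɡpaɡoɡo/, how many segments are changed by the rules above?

3

Segments that undergo a rule: /d/ → [ð] (rule 2); /ɡ/ → [ɣ] (rule 2); /ɡ/ → [ɣ] (rule 2).
All other segments surface unchanged.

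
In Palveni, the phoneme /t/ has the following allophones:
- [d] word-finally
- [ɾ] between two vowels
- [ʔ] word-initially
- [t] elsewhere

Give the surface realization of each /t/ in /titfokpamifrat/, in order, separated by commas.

[ʔ], [t], [d]

Occurrence 1 (position 1): word-initially → [ʔ].
Occurrence 2 (position 3): no conditioning environment matches → elsewhere allophone [t].
Occurrence 3 (position 14): word-finally → [d].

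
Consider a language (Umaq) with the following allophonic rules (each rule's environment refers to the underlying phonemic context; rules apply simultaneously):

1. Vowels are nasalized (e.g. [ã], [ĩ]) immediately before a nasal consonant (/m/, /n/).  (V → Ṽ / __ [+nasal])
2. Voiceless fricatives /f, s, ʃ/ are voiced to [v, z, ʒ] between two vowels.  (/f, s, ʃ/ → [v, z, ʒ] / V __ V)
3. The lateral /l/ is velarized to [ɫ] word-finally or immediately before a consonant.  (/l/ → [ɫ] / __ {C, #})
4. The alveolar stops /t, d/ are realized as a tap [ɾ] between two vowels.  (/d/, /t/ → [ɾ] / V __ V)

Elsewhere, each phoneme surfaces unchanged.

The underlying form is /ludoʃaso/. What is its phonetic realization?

/l/ (word-initial): rule 3 targets it, but not word-finally or immediately before a consonant → unchanged [l].
/u/ (between /l/ and /d/) fails the environment for rule 1, so it stays [u].
/d/ (between /u/ and /o/): between two vowels, so rule 4 applies → [ɾ].
/o/ — between /d/ and /ʃ/; rule 1 does not apply here → [o].
/ʃ/ (between /o/ and /a/): between two vowels, so rule 2 applies → [ʒ].
/a/ (between /ʃ/ and /s/): rule 1 targets it, but not before a nasal consonant → unchanged [a].
/s/ (between /a/ and /o/): between two vowels, so rule 2 applies → [z].
/o/ (word-final) is in the target of rule 1 but the environment (before a nasal consonant) is not met → [o].

[luɾoʒazo]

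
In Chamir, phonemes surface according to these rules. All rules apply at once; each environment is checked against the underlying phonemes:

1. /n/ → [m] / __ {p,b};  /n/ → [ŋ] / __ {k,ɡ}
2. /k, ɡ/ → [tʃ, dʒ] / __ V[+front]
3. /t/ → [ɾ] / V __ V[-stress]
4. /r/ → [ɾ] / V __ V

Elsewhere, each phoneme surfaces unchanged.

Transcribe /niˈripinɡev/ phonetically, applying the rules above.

/n/ (word-initial): rule 1 targets it, but not before a labial or velar stop → unchanged [n].
/i/ — not in any rule's target class → [i].
Rule 4 applies to /r/ (between /i/ and /i/: between two vowels) → [ɾ].
/i/ (between /r/ and /p/) is unaffected → [i].
/p/ (between /i/ and /i/): no rule targets it → [p].
/i/ (between /p/ and /n/) is unaffected → [i].
/n/ — between /i/ and /ɡ/, before a labial or velar stop — surfaces as [ŋ] (rule 1).
/ɡ/ — between /n/ and /e/, before a front vowel — surfaces as [dʒ] (rule 2).
/e/ (between /ɡ/ and /v/): no rule targets it → [e].
/v/ (word-final): no rule targets it → [v].

[niˈɾipiŋdʒev]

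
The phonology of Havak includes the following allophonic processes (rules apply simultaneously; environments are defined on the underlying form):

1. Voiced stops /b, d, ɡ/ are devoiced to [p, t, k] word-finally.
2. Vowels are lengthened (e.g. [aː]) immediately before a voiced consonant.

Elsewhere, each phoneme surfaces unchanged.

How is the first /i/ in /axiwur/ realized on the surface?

/i/ — between /x/ and /w/, before a voiced consonant — surfaces as [iː] (rule 2).

[iː]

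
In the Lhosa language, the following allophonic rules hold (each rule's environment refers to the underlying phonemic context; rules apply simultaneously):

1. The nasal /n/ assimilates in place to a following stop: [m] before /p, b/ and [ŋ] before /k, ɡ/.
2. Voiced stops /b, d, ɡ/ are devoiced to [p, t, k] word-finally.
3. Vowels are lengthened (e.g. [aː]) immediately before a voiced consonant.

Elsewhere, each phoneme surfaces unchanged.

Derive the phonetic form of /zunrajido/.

/z/ (word-initial) is unaffected → [z].
/u/ (between /z/ and /n/) occurs before a voiced consonant → [uː] by rule 3.
/n/ — between /u/ and /r/; rule 1 does not apply here → [n].
/r/ stays [r].
Rule 3 applies to /a/ (between /r/ and /j/: before a voiced consonant) → [aː].
/j/ — not in any rule's target class → [j].
/i/ (between /j/ and /d/): before a voiced consonant, so rule 3 applies → [iː].
/d/ (between /i/ and /o/) is in the target of rule 2 but the environment (word-finally) is not met → [d].
/o/ (word-final) fails the environment for rule 3, so it stays [o].

[zuːnraːjiːdo]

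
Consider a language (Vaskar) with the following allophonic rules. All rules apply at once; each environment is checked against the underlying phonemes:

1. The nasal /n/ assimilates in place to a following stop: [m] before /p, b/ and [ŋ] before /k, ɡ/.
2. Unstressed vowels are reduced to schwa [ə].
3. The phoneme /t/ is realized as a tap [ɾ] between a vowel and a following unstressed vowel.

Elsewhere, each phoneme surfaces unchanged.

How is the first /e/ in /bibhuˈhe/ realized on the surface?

[e]

/e/ (word-final): rule 2 targets it, but not in an unstressed syllable → unchanged [e].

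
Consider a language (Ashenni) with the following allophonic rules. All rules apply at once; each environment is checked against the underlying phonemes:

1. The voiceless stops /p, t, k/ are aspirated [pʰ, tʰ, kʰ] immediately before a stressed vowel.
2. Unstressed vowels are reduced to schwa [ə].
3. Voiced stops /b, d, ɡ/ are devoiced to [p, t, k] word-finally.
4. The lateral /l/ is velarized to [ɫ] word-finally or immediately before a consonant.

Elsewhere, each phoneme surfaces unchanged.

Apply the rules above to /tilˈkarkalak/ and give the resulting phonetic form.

/t/ (word-initial) is in the target of rule 1 but the environment (immediately before a stressed vowel) is not met → [t].
/i/ — between /t/ and /l/, in an unstressed syllable — surfaces as [ə] (rule 2).
/l/ (between /i/ and /k/): word-finally or immediately before a consonant, so rule 4 applies → [ɫ].
/k/ meets the environment for rule 1 (immediately before a stressed vowel) → [kʰ].
/a/ (between /k/ and /r/) fails the environment for rule 2, so it stays [a].
/r/ (between /a/ and /k/) is unaffected → [r].
/k/ (between /r/ and /a/): rule 1 targets it, but not immediately before a stressed vowel → unchanged [k].
/a/ (between /k/ and /l/) occurs in an unstressed syllable → [ə] by rule 2.
/l/ — between /a/ and /a/; rule 4 does not apply here → [l].
/a/ — between /l/ and /k/, in an unstressed syllable — surfaces as [ə] (rule 2).
/k/ (word-final) is in the target of rule 1 but the environment (immediately before a stressed vowel) is not met → [k].

[təɫˈkʰarkələk]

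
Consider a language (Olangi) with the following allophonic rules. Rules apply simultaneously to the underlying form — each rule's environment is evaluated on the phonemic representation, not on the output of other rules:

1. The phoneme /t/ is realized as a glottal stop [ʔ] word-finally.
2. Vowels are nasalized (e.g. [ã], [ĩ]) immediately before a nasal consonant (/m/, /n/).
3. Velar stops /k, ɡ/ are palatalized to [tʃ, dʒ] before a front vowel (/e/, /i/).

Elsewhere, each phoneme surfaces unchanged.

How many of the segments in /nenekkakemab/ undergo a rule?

3

Segments that undergo a rule: /e/ → [ẽ] (rule 2); /k/ → [tʃ] (rule 3); /e/ → [ẽ] (rule 2).
All other segments surface unchanged.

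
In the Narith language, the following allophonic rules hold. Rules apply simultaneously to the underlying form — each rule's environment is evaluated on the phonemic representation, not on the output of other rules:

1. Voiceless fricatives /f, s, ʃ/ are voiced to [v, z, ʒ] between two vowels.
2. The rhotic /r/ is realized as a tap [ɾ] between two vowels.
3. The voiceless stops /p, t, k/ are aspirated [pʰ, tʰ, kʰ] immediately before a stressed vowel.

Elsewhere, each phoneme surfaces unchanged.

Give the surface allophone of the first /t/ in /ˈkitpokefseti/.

[t]

/t/ (between /i/ and /p/) fails the environment for rule 3, so it stays [t].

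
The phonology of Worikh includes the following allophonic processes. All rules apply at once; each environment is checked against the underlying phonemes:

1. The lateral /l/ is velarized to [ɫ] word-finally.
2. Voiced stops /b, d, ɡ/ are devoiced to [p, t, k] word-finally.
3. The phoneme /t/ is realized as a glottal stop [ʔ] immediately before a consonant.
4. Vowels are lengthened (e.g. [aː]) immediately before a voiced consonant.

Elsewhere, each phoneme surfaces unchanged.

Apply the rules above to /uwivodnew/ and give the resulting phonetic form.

[uːwiːvoːdneːw]

/u/ meets the environment for rule 4 (before a voiced consonant) → [uː].
/i/ (between /w/ and /v/) occurs before a voiced consonant → [iː] by rule 4.
/o/ (between /v/ and /d/): before a voiced consonant, so rule 4 applies → [oː].
/d/ (between /o/ and /n/): rule 2 targets it, but not word-finally → unchanged [d].
Rule 4 applies to /e/ (between /n/ and /w/: before a voiced consonant) → [eː].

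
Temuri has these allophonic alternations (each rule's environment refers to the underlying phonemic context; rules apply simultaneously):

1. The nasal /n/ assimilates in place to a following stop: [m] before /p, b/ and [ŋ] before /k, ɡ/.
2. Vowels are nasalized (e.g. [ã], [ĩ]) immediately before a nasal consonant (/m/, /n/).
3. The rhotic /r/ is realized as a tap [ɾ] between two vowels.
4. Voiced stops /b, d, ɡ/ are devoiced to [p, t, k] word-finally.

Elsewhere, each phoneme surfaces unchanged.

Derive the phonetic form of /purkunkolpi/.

/p/ — not in any rule's target class → [p].
/u/ — between /p/ and /r/; rule 2 does not apply here → [u].
/r/ — between /u/ and /k/; rule 3 does not apply here → [r].
/k/ (between /r/ and /u/) is unaffected → [k].
/u/ (between /k/ and /n/) occurs before a nasal consonant → [ũ] by rule 2.
/n/ — between /u/ and /k/, before a labial or velar stop — surfaces as [ŋ] (rule 1).
/k/ stays [k].
/o/ (between /k/ and /l/) fails the environment for rule 2, so it stays [o].
/l/ — not in any rule's target class → [l].
/p/ (between /l/ and /i/): no rule targets it → [p].
/i/ — word-final; rule 2 does not apply here → [i].

[purkũŋkolpi]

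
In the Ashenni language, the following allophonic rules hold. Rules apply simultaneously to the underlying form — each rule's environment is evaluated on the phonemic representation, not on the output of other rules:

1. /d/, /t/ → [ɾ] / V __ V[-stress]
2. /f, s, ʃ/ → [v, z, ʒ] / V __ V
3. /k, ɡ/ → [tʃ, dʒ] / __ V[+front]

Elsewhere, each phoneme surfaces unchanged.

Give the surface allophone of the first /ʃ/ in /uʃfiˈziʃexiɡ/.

[ʃ]

/ʃ/ (between /u/ and /f/) fails the environment for rule 2, so it stays [ʃ].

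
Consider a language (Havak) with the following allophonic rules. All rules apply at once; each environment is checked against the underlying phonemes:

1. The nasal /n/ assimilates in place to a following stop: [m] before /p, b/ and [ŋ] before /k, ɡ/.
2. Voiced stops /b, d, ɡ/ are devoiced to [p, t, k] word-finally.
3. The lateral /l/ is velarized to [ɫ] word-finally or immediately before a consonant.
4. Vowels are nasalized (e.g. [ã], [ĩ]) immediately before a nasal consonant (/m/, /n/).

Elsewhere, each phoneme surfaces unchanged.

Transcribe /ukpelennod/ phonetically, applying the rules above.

[ukpelẽnnot]

/u/ (word-initial) fails the environment for rule 4, so it stays [u].
/e/ (between /p/ and /l/) is in the target of rule 4 but the environment (before a nasal consonant) is not met → [e].
/l/ (between /e/ and /e/) fails the environment for rule 3, so it stays [l].
Rule 4 applies to /e/ (between /l/ and /n/: before a nasal consonant) → [ẽ].
/n/ (between /e/ and /n/) fails the environment for rule 1, so it stays [n].
/n/ (between /n/ and /o/) fails the environment for rule 1, so it stays [n].
/o/ (between /n/ and /d/): rule 4 targets it, but not before a nasal consonant → unchanged [o].
/d/ — word-final, word-finally — surfaces as [t] (rule 2).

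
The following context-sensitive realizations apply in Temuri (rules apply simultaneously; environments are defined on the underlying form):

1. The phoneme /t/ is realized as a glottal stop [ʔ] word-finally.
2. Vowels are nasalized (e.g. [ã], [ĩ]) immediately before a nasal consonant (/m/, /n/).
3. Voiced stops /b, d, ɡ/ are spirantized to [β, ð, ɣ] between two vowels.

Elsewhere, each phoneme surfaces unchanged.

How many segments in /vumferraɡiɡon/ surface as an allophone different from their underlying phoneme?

Segments that undergo a rule: /u/ → [ũ] (rule 2); /ɡ/ → [ɣ] (rule 3); /ɡ/ → [ɣ] (rule 3); /o/ → [õ] (rule 2).
All other segments surface unchanged.

4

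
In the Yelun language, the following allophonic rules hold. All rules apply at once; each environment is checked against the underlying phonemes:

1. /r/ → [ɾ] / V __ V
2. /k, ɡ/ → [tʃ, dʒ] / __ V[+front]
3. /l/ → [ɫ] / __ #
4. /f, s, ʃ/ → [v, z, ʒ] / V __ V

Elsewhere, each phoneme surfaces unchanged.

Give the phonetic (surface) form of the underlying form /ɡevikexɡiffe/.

[dʒevitʃexdʒiffe]

/ɡ/ (word-initial): before a front vowel, so rule 2 applies → [dʒ].
/e/ — not in any rule's target class → [e].
/v/ stays [v].
/i/ stays [i].
/k/ meets the environment for rule 2 (before a front vowel) → [tʃ].
/e/ — not in any rule's target class → [e].
/x/ (between /e/ and /ɡ/) is unaffected → [x].
/ɡ/ (between /x/ and /i/) occurs before a front vowel → [dʒ] by rule 2.
/i/ — not in any rule's target class → [i].
/f/ (between /i/ and /f/) is in the target of rule 4 but the environment (between two vowels) is not met → [f].
/f/ — between /f/ and /e/; rule 4 does not apply here → [f].
/e/ — not in any rule's target class → [e].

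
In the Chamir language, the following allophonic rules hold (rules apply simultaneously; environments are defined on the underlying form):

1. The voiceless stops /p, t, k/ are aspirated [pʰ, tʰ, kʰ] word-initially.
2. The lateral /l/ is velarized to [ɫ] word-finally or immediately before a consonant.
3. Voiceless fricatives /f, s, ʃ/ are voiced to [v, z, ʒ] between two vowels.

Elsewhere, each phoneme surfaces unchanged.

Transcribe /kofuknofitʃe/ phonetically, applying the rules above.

[kʰovuknovitʃe]

/k/ — word-initial, word-initially — surfaces as [kʰ] (rule 1).
/o/ (between /k/ and /f/): no rule targets it → [o].
/f/ meets the environment for rule 3 (between two vowels) → [v].
/u/ stays [u].
/k/ (between /u/ and /n/): rule 1 targets it, but not word-initially → unchanged [k].
/n/ (between /k/ and /o/): no rule targets it → [n].
/o/ (between /n/ and /f/) is unaffected → [o].
/f/ (between /o/ and /i/) occurs between two vowels → [v] by rule 3.
/i/ — not in any rule's target class → [i].
/t/ (between /i/ and /ʃ/) is in the target of rule 1 but the environment (word-initially) is not met → [t].
/ʃ/ — between /t/ and /e/; rule 3 does not apply here → [ʃ].
/e/ stays [e].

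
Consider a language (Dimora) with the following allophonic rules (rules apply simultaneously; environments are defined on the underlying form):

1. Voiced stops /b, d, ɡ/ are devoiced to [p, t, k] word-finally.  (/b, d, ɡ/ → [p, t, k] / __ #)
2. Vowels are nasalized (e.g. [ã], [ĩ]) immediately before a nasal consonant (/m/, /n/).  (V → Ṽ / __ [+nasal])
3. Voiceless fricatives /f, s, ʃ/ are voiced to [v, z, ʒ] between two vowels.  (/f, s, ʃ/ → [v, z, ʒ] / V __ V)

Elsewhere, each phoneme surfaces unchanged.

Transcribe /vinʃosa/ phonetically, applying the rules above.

/v/ (word-initial) is unaffected → [v].
Rule 2 applies to /i/ (between /v/ and /n/: before a nasal consonant) → [ĩ].
/n/ stays [n].
/ʃ/ — between /n/ and /o/; rule 3 does not apply here → [ʃ].
/o/ (between /ʃ/ and /s/): rule 2 targets it, but not before a nasal consonant → unchanged [o].
/s/ — between /o/ and /a/, between two vowels — surfaces as [z] (rule 3).
/a/ (word-final): rule 2 targets it, but not before a nasal consonant → unchanged [a].

[vĩnʃoza]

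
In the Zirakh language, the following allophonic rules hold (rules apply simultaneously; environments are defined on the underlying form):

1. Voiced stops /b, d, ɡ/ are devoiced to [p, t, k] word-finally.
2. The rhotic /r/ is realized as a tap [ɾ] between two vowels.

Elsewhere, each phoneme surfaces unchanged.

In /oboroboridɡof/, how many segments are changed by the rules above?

2

Segments that undergo a rule: /r/ → [ɾ] (rule 2); /r/ → [ɾ] (rule 2).
All other segments surface unchanged.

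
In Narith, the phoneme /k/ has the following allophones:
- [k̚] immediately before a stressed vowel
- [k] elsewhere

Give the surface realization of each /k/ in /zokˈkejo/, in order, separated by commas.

[k], [k̚]

Occurrence 1 (position 3): no conditioning environment matches → elsewhere allophone [k].
Occurrence 2 (position 4): immediately before a stressed vowel → [k̚].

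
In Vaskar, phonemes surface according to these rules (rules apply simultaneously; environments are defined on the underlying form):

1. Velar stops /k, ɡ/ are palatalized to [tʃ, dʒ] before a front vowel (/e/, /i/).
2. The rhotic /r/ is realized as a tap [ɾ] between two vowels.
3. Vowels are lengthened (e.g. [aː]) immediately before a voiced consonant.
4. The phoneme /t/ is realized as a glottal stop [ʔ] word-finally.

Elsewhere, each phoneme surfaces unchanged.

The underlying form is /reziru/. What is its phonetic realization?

/r/ (word-initial): rule 2 targets it, but not between two vowels → unchanged [r].
/e/ — between /r/ and /z/, before a voiced consonant — surfaces as [eː] (rule 3).
/z/ (between /e/ and /i/) is unaffected → [z].
/i/ (between /z/ and /r/): before a voiced consonant, so rule 3 applies → [iː].
/r/ (between /i/ and /u/) occurs between two vowels → [ɾ] by rule 2.
/u/ (word-final) fails the environment for rule 3, so it stays [u].

[reːziːɾu]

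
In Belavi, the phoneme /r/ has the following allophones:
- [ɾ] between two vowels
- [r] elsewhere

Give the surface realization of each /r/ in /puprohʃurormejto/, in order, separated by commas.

Occurrence 1 (position 4): no conditioning environment matches → elsewhere allophone [r].
Occurrence 2 (position 9): between two vowels → [ɾ].
Occurrence 3 (position 11): no conditioning environment matches → elsewhere allophone [r].

[r], [ɾ], [r]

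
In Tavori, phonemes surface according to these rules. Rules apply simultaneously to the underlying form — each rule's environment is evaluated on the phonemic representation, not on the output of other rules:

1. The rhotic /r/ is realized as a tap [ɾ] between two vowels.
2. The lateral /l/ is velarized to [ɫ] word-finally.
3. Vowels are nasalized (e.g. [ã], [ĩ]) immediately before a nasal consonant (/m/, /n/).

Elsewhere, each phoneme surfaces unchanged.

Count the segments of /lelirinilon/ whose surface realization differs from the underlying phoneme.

Segments that undergo a rule: /r/ → [ɾ] (rule 1); /i/ → [ĩ] (rule 3); /o/ → [õ] (rule 3).
All other segments surface unchanged.

3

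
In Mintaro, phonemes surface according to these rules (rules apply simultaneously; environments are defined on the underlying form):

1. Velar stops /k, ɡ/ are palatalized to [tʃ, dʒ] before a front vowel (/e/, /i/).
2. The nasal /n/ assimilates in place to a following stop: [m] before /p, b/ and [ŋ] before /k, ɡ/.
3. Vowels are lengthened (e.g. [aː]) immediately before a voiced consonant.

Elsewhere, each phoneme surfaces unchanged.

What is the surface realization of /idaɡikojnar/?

[iːdaːdʒikoːjnaːr]

/i/ (word-initial): before a voiced consonant, so rule 3 applies → [iː].
/d/ (between /i/ and /a/) is unaffected → [d].
/a/ (between /d/ and /ɡ/) occurs before a voiced consonant → [aː] by rule 3.
/ɡ/ (between /a/ and /i/) occurs before a front vowel → [dʒ] by rule 1.
/i/ (between /ɡ/ and /k/) fails the environment for rule 3, so it stays [i].
/k/ (between /i/ and /o/): rule 1 targets it, but not before a front vowel → unchanged [k].
/o/ (between /k/ and /j/) occurs before a voiced consonant → [oː] by rule 3.
/j/ stays [j].
/n/ — between /j/ and /a/; rule 2 does not apply here → [n].
Rule 3 applies to /a/ (between /n/ and /r/: before a voiced consonant) → [aː].
/r/ stays [r].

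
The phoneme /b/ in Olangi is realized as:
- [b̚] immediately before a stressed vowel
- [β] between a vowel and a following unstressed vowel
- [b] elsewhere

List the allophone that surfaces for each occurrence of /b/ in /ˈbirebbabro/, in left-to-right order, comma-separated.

Occurrence 1 (position 1): immediately before a stressed vowel → [b̚].
Occurrence 2 (position 5): no conditioning environment matches → elsewhere allophone [b].
Occurrence 3 (position 6): no conditioning environment matches → elsewhere allophone [b].
Occurrence 4 (position 8): no conditioning environment matches → elsewhere allophone [b].

[b̚], [b], [b], [b]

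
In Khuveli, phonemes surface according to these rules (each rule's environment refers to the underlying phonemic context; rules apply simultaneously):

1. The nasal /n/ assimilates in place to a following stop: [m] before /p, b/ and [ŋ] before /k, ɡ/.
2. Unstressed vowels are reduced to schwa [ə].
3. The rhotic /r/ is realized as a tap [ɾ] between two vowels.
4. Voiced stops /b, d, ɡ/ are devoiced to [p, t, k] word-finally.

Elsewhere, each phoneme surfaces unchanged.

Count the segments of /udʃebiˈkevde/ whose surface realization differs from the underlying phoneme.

Segments that undergo a rule: /u/ → [ə] (rule 2); /e/ → [ə] (rule 2); /i/ → [ə] (rule 2); /e/ → [ə] (rule 2).
All other segments surface unchanged.

4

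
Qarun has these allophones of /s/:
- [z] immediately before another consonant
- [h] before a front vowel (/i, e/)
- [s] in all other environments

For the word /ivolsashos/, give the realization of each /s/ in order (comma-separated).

[s], [z], [s]

Occurrence 1 (position 5): no conditioning environment matches → elsewhere allophone [s].
Occurrence 2 (position 7): immediately before another consonant → [z].
Occurrence 3 (position 10): no conditioning environment matches → elsewhere allophone [s].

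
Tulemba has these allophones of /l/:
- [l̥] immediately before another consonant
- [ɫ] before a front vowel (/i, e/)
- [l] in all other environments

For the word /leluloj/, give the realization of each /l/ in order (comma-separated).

Occurrence 1 (position 1): before a front vowel (/i, e/) → [ɫ].
Occurrence 2 (position 3): no conditioning environment matches → elsewhere allophone [l].
Occurrence 3 (position 5): no conditioning environment matches → elsewhere allophone [l].

[ɫ], [l], [l]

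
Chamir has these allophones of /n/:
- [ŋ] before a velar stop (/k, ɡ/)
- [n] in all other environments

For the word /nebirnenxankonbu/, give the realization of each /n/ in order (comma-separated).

Occurrence 1 (position 1): no conditioning environment matches → elsewhere allophone [n].
Occurrence 2 (position 6): no conditioning environment matches → elsewhere allophone [n].
Occurrence 3 (position 8): no conditioning environment matches → elsewhere allophone [n].
Occurrence 4 (position 11): before a velar stop → [ŋ].
Occurrence 5 (position 14): no conditioning environment matches → elsewhere allophone [n].

[n], [n], [n], [ŋ], [n]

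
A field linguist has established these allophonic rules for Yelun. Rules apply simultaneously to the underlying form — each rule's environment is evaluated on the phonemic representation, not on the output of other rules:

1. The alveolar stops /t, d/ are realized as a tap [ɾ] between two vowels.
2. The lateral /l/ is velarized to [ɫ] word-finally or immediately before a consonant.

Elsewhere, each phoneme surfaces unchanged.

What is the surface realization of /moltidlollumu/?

/m/ — not in any rule's target class → [m].
/o/ stays [o].
/l/ meets the environment for rule 2 (word-finally or immediately before a consonant) → [ɫ].
/t/ (between /l/ and /i/) fails the environment for rule 1, so it stays [t].
/i/ stays [i].
/d/ — between /i/ and /l/; rule 1 does not apply here → [d].
/l/ (between /d/ and /o/) fails the environment for rule 2, so it stays [l].
/o/ (between /l/ and /l/): no rule targets it → [o].
Rule 2 applies to /l/ (between /o/ and /l/: word-finally or immediately before a consonant) → [ɫ].
/l/ (between /l/ and /u/): rule 2 targets it, but not word-finally or immediately before a consonant → unchanged [l].
/u/ (between /l/ and /m/) is unaffected → [u].
/m/ (between /u/ and /u/): no rule targets it → [m].
/u/ — not in any rule's target class → [u].

[moɫtidloɫlumu]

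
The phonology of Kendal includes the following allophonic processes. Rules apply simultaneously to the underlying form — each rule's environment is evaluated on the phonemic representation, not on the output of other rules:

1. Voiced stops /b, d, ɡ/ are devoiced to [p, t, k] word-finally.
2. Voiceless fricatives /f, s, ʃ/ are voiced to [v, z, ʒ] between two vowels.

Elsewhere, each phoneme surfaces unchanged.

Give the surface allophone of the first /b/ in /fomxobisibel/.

[b]

/b/ (between /o/ and /i/): rule 1 targets it, but not word-finally → unchanged [b].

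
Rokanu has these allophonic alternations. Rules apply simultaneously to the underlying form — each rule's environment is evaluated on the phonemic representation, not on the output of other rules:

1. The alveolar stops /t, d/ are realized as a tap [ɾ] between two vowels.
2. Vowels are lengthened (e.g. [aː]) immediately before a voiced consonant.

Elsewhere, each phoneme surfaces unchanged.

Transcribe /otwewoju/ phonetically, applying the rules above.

/o/ (word-initial): rule 2 targets it, but not before a voiced consonant → unchanged [o].
/t/ (between /o/ and /w/): rule 1 targets it, but not between two vowels → unchanged [t].
/w/ (between /t/ and /e/): no rule targets it → [w].
Rule 2 applies to /e/ (between /w/ and /w/: before a voiced consonant) → [eː].
/w/ (between /e/ and /o/) is unaffected → [w].
/o/ — between /w/ and /j/, before a voiced consonant — surfaces as [oː] (rule 2).
/j/ (between /o/ and /u/): no rule targets it → [j].
/u/ (word-final) fails the environment for rule 2, so it stays [u].

[otweːwoːju]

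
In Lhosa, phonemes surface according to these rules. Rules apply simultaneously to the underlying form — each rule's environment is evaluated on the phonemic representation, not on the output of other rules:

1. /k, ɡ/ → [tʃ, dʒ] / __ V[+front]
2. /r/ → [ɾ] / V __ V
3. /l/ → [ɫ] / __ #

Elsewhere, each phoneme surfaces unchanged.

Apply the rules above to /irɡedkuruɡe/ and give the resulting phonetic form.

[irdʒedkuɾudʒe]

/i/ (word-initial) is unaffected → [i].
/r/ — between /i/ and /ɡ/; rule 2 does not apply here → [r].
/ɡ/ (between /r/ and /e/) occurs before a front vowel → [dʒ] by rule 1.
/e/ stays [e].
/d/ — not in any rule's target class → [d].
/k/ (between /d/ and /u/) fails the environment for rule 1, so it stays [k].
/u/ (between /k/ and /r/) is unaffected → [u].
/r/ (between /u/ and /u/): between two vowels, so rule 2 applies → [ɾ].
/u/ (between /r/ and /ɡ/): no rule targets it → [u].
/ɡ/ — between /u/ and /e/, before a front vowel — surfaces as [dʒ] (rule 1).
/e/ stays [e].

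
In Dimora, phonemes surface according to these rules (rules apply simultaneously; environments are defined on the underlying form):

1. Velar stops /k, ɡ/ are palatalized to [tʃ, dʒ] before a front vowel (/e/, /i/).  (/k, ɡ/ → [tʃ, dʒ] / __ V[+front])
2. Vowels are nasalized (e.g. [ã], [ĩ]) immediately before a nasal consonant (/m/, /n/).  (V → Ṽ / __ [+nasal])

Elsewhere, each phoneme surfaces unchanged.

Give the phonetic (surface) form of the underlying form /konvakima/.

/k/ (word-initial) fails the environment for rule 1, so it stays [k].
/o/ meets the environment for rule 2 (before a nasal consonant) → [õ].
/n/ — not in any rule's target class → [n].
/v/ (between /n/ and /a/) is unaffected → [v].
/a/ (between /v/ and /k/) fails the environment for rule 2, so it stays [a].
Rule 1 applies to /k/ (between /a/ and /i/: before a front vowel) → [tʃ].
/i/ (between /k/ and /m/): before a nasal consonant, so rule 2 applies → [ĩ].
/m/ — not in any rule's target class → [m].
/a/ (word-final) fails the environment for rule 2, so it stays [a].

[kõnvatʃĩma]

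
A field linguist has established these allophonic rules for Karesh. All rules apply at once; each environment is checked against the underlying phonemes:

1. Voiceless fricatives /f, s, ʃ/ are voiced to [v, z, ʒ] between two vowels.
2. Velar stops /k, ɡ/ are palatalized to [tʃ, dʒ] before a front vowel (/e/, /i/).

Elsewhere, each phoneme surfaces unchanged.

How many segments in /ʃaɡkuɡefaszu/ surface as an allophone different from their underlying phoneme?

2

Segments that undergo a rule: /ɡ/ → [dʒ] (rule 2); /f/ → [v] (rule 1).
All other segments surface unchanged.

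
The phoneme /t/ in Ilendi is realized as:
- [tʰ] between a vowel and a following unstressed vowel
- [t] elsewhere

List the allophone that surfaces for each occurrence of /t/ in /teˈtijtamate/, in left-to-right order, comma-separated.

Occurrence 1 (position 1): no conditioning environment matches → elsewhere allophone [t].
Occurrence 2 (position 3): no conditioning environment matches → elsewhere allophone [t].
Occurrence 3 (position 6): no conditioning environment matches → elsewhere allophone [t].
Occurrence 4 (position 10): between a vowel and a following unstressed vowel → [tʰ].

[t], [t], [t], [tʰ]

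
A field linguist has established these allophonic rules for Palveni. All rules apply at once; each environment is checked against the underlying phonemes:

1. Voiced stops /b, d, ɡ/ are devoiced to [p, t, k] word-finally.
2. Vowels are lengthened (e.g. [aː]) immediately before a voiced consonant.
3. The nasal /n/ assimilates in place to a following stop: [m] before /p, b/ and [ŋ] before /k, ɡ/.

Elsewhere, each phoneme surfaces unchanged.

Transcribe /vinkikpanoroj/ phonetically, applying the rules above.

[viːŋkikpaːnoːroːj]

/v/ (word-initial): no rule targets it → [v].
/i/ (between /v/ and /n/) occurs before a voiced consonant → [iː] by rule 2.
/n/ meets the environment for rule 3 (before a labial or velar stop) → [ŋ].
/k/ — not in any rule's target class → [k].
/i/ — between /k/ and /k/; rule 2 does not apply here → [i].
/k/ stays [k].
/p/ — not in any rule's target class → [p].
/a/ — between /p/ and /n/, before a voiced consonant — surfaces as [aː] (rule 2).
/n/ — between /a/ and /o/; rule 3 does not apply here → [n].
/o/ meets the environment for rule 2 (before a voiced consonant) → [oː].
/r/ (between /o/ and /o/): no rule targets it → [r].
/o/ — between /r/ and /j/, before a voiced consonant — surfaces as [oː] (rule 2).
/j/ stays [j].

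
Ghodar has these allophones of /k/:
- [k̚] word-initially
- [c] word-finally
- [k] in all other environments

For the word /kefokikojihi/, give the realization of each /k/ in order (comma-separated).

[k̚], [k], [k]

Occurrence 1 (position 1): word-initially → [k̚].
Occurrence 2 (position 5): no conditioning environment matches → elsewhere allophone [k].
Occurrence 3 (position 7): no conditioning environment matches → elsewhere allophone [k].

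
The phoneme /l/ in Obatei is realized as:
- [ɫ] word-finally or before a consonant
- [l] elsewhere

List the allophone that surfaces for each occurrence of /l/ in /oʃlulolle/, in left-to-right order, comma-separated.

Occurrence 1 (position 3): no conditioning environment matches → elsewhere allophone [l].
Occurrence 2 (position 5): no conditioning environment matches → elsewhere allophone [l].
Occurrence 3 (position 7): word-finally or before a consonant → [ɫ].
Occurrence 4 (position 8): no conditioning environment matches → elsewhere allophone [l].

[l], [l], [ɫ], [l]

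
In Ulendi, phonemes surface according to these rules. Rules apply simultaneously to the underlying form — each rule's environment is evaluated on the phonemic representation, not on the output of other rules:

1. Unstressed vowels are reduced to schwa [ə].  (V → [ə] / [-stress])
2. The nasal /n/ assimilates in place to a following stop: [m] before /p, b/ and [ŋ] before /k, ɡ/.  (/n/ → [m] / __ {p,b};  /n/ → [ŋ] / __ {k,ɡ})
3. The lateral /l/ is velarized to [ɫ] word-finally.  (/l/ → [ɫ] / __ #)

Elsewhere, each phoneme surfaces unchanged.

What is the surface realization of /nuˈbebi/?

/n/ — word-initial; rule 2 does not apply here → [n].
/u/ (between /n/ and /b/) occurs in an unstressed syllable → [ə] by rule 1.
/b/ — not in any rule's target class → [b].
/e/ — between /b/ and /b/; rule 1 does not apply here → [e].
/b/ (between /e/ and /i/): no rule targets it → [b].
/i/ — word-final, in an unstressed syllable — surfaces as [ə] (rule 1).

[nəˈbebə]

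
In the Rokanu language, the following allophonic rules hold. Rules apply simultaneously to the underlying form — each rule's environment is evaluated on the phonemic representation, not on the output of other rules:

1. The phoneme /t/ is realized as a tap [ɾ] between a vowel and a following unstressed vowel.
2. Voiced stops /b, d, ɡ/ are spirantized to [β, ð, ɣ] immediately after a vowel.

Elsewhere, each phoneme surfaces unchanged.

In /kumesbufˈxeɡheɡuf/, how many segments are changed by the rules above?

2

Segments that undergo a rule: /ɡ/ → [ɣ] (rule 2); /ɡ/ → [ɣ] (rule 2).
All other segments surface unchanged.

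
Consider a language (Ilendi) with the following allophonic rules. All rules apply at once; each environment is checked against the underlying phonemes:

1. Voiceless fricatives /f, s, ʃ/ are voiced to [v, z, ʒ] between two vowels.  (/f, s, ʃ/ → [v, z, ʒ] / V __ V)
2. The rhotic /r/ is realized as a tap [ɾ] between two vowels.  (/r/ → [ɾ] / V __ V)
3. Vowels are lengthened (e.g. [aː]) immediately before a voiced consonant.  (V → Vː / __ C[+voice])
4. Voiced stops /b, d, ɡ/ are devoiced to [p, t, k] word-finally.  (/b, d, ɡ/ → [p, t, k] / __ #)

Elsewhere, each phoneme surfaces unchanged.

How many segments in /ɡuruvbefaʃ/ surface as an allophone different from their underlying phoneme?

Segments that undergo a rule: /u/ → [uː] (rule 3); /r/ → [ɾ] (rule 2); /u/ → [uː] (rule 3); /f/ → [v] (rule 1).
All other segments surface unchanged.

4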